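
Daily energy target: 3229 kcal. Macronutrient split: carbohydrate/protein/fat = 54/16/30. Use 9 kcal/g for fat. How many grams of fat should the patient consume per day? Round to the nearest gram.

108 g/day

Fat energy = 30% × 3229 = 968.7 kcal.
At 9 kcal/g: 968.7 ÷ 9 = 107.6333 g.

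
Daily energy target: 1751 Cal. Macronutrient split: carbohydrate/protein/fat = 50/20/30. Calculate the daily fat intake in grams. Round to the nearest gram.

Fat energy = 30% × 1751 = 525.3 kcal.
At 9 kcal/g: 525.3 ÷ 9 = 58.3667 g.

58 g/day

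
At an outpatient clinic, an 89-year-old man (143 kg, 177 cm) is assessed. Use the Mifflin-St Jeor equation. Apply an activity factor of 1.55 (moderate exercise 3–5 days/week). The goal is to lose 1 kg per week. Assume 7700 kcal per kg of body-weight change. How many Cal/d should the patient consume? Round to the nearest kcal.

Mifflin-St Jeor (male): BMR = 10(143) + 6.25(177) − 5(89) + 5 = 1430 + 1106.25 − 445 + 5 = 2096.25 kcal/day.
TEE = 2096.25 × 1.55 = 3249.1875 kcal/day.
Required daily deficit = 1 × 7700 ÷ 7 = 1100 kcal/day.
Target intake = 3249.1875 − 1100 = 2149.1875 kcal/day.

2149 Cal/d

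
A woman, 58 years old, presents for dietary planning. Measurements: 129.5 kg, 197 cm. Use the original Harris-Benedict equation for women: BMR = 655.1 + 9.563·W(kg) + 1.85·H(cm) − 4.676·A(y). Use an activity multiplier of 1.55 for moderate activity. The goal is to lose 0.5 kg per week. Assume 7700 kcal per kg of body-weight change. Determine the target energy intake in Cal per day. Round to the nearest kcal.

Harris-Benedict: BMR = 655.1 + 9.563(129.5) + 1.85(197) − 4.676(58) = 1986.7505 kcal/day.
TEE = 1986.7505 × 1.55 = 3079.4633 kcal/day.
Required daily deficit = 0.5 × 7700 ÷ 7 = 550 kcal/day.
Target intake = 3079.4633 − 550 = 2529.4633 kcal/day.

2529 Cal per day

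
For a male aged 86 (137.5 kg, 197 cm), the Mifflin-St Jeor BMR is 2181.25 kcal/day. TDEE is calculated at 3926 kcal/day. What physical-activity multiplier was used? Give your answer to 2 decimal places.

1.80

Activity factor = TEE ÷ BMR = 3926 ÷ 2181.25 = 1.8.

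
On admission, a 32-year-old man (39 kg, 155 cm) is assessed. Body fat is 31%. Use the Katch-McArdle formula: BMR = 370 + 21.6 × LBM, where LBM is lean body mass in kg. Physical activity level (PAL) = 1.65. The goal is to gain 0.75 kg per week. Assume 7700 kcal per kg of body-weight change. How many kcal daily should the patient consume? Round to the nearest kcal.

2395 kcal daily

LBM = 39 × (1 − 0.31) = 26.91 kg. Katch-McArdle: BMR = 370 + 21.6 × 26.91 = 951.256 kcal/day.
TEE = 951.256 × 1.65 = 1569.5724 kcal/day.
Required daily surplus = 0.75 × 7700 ÷ 7 = 825 kcal/day.
Target intake = 1569.5724 + 825 = 2394.5724 kcal/day.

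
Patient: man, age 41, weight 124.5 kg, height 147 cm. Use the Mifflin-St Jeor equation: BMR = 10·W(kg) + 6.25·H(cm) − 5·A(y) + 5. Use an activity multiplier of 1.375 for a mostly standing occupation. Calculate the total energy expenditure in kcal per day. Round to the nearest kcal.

Mifflin-St Jeor (male): BMR = 10(124.5) + 6.25(147) − 5(41) + 5 = 1245 + 918.75 − 205 + 5 = 1963.75 kcal/day.
TEE = BMR × activity factor = 1963.75 × 1.375 = 2700.1563 kcal/day.

2700 kcal per day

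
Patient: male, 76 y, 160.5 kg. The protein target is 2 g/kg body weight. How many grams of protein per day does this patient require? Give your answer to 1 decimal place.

321.0 g/day

Protein = 2 g/kg × 160.5 kg = 321 g/day.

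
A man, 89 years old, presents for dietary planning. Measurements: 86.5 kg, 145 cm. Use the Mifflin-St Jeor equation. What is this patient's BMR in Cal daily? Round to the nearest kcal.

Mifflin-St Jeor (male): BMR = 10(86.5) + 6.25(145) − 5(89) + 5 = 865 + 906.25 − 445 + 5 = 1331.25 kcal/day.

1331 Cal daily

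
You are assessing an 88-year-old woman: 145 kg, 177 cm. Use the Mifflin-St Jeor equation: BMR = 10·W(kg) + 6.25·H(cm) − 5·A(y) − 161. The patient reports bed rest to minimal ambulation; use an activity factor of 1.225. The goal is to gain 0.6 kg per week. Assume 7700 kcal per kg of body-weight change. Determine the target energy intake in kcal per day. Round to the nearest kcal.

3055 kcal per day

Mifflin-St Jeor (female): BMR = 10(145) + 6.25(177) − 5(88) − 161 = 1450 + 1106.25 − 440 − 161 = 1955.25 kcal/day.
TEE = 1955.25 × 1.225 = 2395.1813 kcal/day.
Required daily surplus = 0.6 × 7700 ÷ 7 = 660 kcal/day.
Target intake = 2395.1813 + 660 = 3055.1813 kcal/day.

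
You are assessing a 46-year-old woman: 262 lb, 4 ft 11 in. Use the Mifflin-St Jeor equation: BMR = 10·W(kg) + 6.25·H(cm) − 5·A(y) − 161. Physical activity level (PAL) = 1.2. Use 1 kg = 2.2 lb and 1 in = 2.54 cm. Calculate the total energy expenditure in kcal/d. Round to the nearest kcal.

Convert to metric: weight = 262 ÷ 2.2 = 119.0909 kg; height = (4×12 + 11) × 2.54 = 59 × 2.54 = 149.86 cm.
Mifflin-St Jeor (female): BMR = 10(119.0909) + 6.25(149.86) − 5(46) − 161 = 1190.9091 + 936.625 − 230 − 161 = 1736.5341 kcal/day.
TEE = BMR × activity factor = 1736.5341 × 1.2 = 2083.8409 kcal/day.

2084 kcal/d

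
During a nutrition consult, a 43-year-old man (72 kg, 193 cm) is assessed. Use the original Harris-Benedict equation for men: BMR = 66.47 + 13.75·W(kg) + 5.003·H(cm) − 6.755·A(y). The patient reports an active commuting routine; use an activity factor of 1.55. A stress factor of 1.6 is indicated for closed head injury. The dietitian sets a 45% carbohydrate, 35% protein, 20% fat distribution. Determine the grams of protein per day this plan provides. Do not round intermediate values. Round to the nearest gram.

376 g/day

Harris-Benedict: BMR = 66.47 + 13.75(72) + 5.003(193) − 6.755(43) = 1731.584 kcal/day.
TEE = 1731.584 × 1.55 = 2683.9552 kcal/day.
With stress factor 1.6: 2683.9552 × 1.6 = 4294.3283 kcal/day.
Protein energy = 35% × 4294.3283 = 1503.0149 kcal.
Protein = 1503.0149 ÷ 4 kcal/g = 375.7537 g.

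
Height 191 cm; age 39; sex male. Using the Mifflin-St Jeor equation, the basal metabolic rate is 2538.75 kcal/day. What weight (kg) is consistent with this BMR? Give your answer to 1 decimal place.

2538.75 = 10·W + 6.25(191) − 5(39) + 5
10·W = 2538.75 − 1003.75 = 1535, so W = 153.5 kg.

153.5 kg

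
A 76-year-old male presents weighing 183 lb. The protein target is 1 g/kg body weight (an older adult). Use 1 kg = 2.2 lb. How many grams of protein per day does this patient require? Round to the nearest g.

Weight in kg = 183 ÷ 2.2 = 83.1818 kg.
Protein = 1 g/kg × 83.1818 kg = 83.1818 g/day.

83 g/day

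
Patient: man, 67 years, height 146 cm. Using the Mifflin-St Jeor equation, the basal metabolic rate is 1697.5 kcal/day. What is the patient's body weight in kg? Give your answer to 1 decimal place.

1697.5 = 10·W + 6.25(146) − 5(67) + 5
10·W = 1697.5 − 582.5 = 1115, so W = 111.5 kg.

111.5 kg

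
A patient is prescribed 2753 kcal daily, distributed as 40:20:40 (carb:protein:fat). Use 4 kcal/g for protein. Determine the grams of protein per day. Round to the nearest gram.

Protein energy = 20% × 2753 = 550.6 kcal.
At 4 kcal/g: 550.6 ÷ 4 = 137.65 g.

138 g/day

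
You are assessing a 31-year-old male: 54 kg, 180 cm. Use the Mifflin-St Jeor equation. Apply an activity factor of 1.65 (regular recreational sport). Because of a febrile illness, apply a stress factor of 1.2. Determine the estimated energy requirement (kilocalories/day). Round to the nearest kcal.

Mifflin-St Jeor (male): BMR = 10(54) + 6.25(180) − 5(31) + 5 = 540 + 1125 − 155 + 5 = 1515 kcal/day.
TEE = BMR × activity factor = 1515 × 1.65 = 2499.75 kcal/day.
Apply stress factor: 2499.75 × 1.2 = 2999.7 kcal/day.

3000 kilocalories/day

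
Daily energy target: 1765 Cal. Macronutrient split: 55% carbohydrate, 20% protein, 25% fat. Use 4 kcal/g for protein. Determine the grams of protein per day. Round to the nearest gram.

88 g/day

Protein energy = 20% × 1765 = 353 kcal.
At 4 kcal/g: 353 ÷ 4 = 88.25 g.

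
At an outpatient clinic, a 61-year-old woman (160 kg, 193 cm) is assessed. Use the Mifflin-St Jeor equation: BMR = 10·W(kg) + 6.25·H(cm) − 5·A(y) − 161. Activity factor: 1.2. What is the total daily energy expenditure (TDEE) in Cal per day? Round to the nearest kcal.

Mifflin-St Jeor (female): BMR = 10(160) + 6.25(193) − 5(61) − 161 = 1600 + 1206.25 − 305 − 161 = 2340.25 kcal/day.
TEE = BMR × activity factor = 2340.25 × 1.2 = 2808.3 kcal/day.

2808 Cal per day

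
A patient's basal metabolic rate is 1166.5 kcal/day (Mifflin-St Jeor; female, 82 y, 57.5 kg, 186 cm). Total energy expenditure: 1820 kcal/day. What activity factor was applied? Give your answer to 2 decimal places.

1.56

Activity factor = TEE ÷ BMR = 1820 ÷ 1166.5 = 1.56.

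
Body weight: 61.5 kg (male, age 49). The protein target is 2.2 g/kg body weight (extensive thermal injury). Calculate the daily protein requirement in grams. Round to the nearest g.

Protein = 2.2 g/kg × 61.5 kg = 135.3 g/day.

135 g/day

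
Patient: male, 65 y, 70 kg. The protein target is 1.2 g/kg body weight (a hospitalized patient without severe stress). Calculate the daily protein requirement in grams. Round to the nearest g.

Protein = 1.2 g/kg × 70 kg = 84 g/day.

84 g/day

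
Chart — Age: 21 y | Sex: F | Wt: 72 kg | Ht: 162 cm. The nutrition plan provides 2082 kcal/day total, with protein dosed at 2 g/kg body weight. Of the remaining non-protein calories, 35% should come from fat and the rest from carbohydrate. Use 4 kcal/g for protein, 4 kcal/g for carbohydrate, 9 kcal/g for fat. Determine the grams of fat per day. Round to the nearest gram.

Protein = 2 × 72 = 144 g → 144 × 4 = 576 kcal.
Non-protein calories = 2082 − 576 = 1506 kcal.
Fat: 35% × 1506 = 527.1 kcal; carbohydrate: 978.9 kcal.
Fat: 527.1 kcal ÷ 9 kcal/g = 58.5667 g.

59 g/day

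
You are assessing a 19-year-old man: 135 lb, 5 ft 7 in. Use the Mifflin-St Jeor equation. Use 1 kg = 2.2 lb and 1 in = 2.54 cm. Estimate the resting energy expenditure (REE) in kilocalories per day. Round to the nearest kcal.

1587 kilocalories per day

Convert to metric: weight = 135 ÷ 2.2 = 61.3636 kg; height = (5×12 + 7) × 2.54 = 67 × 2.54 = 170.18 cm.
Mifflin-St Jeor (male): BMR = 10(61.3636) + 6.25(170.18) − 5(19) + 5 = 613.6364 + 1063.625 − 95 + 5 = 1587.2614 kcal/day.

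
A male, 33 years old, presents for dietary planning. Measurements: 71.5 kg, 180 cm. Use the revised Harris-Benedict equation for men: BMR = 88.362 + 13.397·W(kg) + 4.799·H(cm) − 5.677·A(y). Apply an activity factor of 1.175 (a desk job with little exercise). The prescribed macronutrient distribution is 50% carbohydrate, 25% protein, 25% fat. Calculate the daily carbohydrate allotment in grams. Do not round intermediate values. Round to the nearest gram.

Harris-Benedict: BMR = 88.362 + 13.397(71.5) + 4.799(180) − 5.677(33) = 1722.7265 kcal/day.
TEE = 1722.7265 × 1.175 = 2024.2036 kcal/day.
Carbohydrate energy = 50% × 2024.2036 = 1012.1018 kcal.
Carbohydrate = 1012.1018 ÷ 4 kcal/g = 253.0255 g.

253 g/day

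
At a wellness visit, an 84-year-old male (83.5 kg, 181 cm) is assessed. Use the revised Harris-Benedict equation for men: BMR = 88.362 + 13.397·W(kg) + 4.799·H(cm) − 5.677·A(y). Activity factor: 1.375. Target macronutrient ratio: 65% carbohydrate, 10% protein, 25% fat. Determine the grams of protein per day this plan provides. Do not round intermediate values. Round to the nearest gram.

Harris-Benedict: BMR = 88.362 + 13.397(83.5) + 4.799(181) − 5.677(84) = 1598.7625 kcal/day.
TEE = 1598.7625 × 1.375 = 2198.2984 kcal/day.
Protein energy = 10% × 2198.2984 = 219.8298 kcal.
Protein = 219.8298 ÷ 4 kcal/g = 54.9575 g.

55 g/day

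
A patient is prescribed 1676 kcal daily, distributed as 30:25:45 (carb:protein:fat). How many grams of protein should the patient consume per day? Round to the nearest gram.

105 g/day

Protein energy = 25% × 1676 = 419 kcal.
At 4 kcal/g: 419 ÷ 4 = 104.75 g.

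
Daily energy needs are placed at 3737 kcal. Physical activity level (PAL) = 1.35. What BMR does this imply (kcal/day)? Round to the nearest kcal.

2768 kcal/day

BMR = TEE ÷ activity factor = 3737 ÷ 1.35 = 2768.1481 kcal/day.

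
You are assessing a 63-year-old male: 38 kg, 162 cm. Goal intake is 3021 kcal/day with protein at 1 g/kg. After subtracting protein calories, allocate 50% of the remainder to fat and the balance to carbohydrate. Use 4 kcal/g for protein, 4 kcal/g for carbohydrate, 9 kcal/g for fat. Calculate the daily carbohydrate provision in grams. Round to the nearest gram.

359 g/day

Protein = 1 × 38 = 38 g → 38 × 4 = 152 kcal.
Non-protein calories = 3021 − 152 = 2869 kcal.
Fat: 50% × 2869 = 1434.5 kcal; carbohydrate: 1434.5 kcal.
Carbohydrate: 1434.5 kcal ÷ 4 kcal/g = 358.625 g.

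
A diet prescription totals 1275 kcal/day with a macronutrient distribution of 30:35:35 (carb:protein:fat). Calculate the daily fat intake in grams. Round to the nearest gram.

Fat energy = 35% × 1275 = 446.25 kcal.
At 9 kcal/g: 446.25 ÷ 9 = 49.5833 g.

50 g/day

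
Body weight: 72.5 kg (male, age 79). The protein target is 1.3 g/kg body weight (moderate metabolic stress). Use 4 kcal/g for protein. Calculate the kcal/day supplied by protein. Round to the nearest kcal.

Protein = 1.3 g/kg × 72.5 kg = 94.25 g/day.
Protein energy = 94.25 g × 4 kcal/g = 377 kcal/day.

377 kcal/day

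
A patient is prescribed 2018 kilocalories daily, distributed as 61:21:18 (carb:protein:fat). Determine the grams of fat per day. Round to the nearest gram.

40 g/day

Fat energy = 18% × 2018 = 363.24 kcal.
At 9 kcal/g: 363.24 ÷ 9 = 40.36 g.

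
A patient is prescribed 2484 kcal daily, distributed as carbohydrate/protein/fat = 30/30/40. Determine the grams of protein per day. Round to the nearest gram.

186 g/day

Protein energy = 30% × 2484 = 745.2 kcal.
At 4 kcal/g: 745.2 ÷ 4 = 186.3 g.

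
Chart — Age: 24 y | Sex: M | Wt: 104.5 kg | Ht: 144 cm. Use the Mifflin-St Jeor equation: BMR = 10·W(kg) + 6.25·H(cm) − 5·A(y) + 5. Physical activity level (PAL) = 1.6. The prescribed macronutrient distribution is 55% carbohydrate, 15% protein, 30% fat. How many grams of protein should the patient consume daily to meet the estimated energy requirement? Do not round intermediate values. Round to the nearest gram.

Mifflin-St Jeor (male): BMR = 10(104.5) + 6.25(144) − 5(24) + 5 = 1045 + 900 − 120 + 5 = 1830 kcal/day.
TEE = 1830 × 1.6 = 2928 kcal/day.
Protein energy = 15% × 2928 = 439.2 kcal.
Protein = 439.2 ÷ 4 kcal/g = 109.8 g.

110 g/day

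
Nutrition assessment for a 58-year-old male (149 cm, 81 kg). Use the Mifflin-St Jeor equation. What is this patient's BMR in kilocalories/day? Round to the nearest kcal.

1456 kilocalories/day

Mifflin-St Jeor (male): BMR = 10(81) + 6.25(149) − 5(58) + 5 = 810 + 931.25 − 290 + 5 = 1456.25 kcal/day.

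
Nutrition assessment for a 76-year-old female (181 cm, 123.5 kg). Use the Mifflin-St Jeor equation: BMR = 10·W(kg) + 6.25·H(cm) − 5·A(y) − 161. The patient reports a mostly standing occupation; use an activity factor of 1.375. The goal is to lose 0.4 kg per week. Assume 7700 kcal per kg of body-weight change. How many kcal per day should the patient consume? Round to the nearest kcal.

Mifflin-St Jeor (female): BMR = 10(123.5) + 6.25(181) − 5(76) − 161 = 1235 + 1131.25 − 380 − 161 = 1825.25 kcal/day.
TEE = 1825.25 × 1.375 = 2509.7188 kcal/day.
Required daily deficit = 0.4 × 7700 ÷ 7 = 440 kcal/day.
Target intake = 2509.7188 − 440 = 2069.7188 kcal/day.

2070 kcal per day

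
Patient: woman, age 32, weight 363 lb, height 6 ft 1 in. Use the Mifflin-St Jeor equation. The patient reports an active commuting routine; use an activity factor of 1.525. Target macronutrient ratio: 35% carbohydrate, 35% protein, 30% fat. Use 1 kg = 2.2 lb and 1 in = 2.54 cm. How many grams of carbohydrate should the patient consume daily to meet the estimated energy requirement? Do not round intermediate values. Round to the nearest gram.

332 g/day

Convert to metric: weight = 363 ÷ 2.2 = 165 kg; height = (6×12 + 1) × 2.54 = 73 × 2.54 = 185.42 cm.
Mifflin-St Jeor (female): BMR = 10(165) + 6.25(185.42) − 5(32) − 161 = 1650 + 1158.875 − 160 − 161 = 2487.875 kcal/day.
TEE = 2487.875 × 1.525 = 3794.0094 kcal/day.
Carbohydrate energy = 35% × 3794.0094 = 1327.9033 kcal.
Carbohydrate = 1327.9033 ÷ 4 kcal/g = 331.9758 g.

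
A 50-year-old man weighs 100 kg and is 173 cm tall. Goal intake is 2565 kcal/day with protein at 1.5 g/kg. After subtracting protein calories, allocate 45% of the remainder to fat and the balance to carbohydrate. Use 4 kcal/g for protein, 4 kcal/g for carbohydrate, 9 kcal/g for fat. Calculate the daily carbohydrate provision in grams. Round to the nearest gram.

270 g/day

Protein = 1.5 × 100 = 150 g → 150 × 4 = 600 kcal.
Non-protein calories = 2565 − 600 = 1965 kcal.
Fat: 45% × 1965 = 884.25 kcal; carbohydrate: 1080.75 kcal.
Carbohydrate: 1080.75 kcal ÷ 4 kcal/g = 270.1875 g.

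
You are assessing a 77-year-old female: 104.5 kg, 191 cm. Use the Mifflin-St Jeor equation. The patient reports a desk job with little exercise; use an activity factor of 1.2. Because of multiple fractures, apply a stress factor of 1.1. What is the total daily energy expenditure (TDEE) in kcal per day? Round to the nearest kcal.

Mifflin-St Jeor (female): BMR = 10(104.5) + 6.25(191) − 5(77) − 161 = 1045 + 1193.75 − 385 − 161 = 1692.75 kcal/day.
TEE = BMR × activity factor = 1692.75 × 1.2 = 2031.3 kcal/day.
Apply stress factor: 2031.3 × 1.1 = 2234.43 kcal/day.

2234 kcal per day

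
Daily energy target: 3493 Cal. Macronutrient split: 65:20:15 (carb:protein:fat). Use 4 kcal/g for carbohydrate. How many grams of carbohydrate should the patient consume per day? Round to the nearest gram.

Carbohydrate energy = 65% × 3493 = 2270.45 kcal.
At 4 kcal/g: 2270.45 ÷ 4 = 567.6125 g.

568 g/day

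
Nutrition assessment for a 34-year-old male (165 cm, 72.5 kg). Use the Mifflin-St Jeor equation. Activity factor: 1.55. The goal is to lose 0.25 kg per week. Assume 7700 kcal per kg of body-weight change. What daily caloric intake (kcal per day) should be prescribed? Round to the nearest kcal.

2191 kcal per day

Mifflin-St Jeor (male): BMR = 10(72.5) + 6.25(165) − 5(34) + 5 = 725 + 1031.25 − 170 + 5 = 1591.25 kcal/day.
TEE = 1591.25 × 1.55 = 2466.4375 kcal/day.
Required daily deficit = 0.25 × 7700 ÷ 7 = 275 kcal/day.
Target intake = 2466.4375 − 275 = 2191.4375 kcal/day.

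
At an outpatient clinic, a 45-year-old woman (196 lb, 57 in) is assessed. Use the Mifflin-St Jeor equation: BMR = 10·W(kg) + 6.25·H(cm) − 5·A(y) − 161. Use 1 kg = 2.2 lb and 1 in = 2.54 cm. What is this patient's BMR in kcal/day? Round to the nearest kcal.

Convert to metric: weight = 196 ÷ 2.2 = 89.0909 kg; height = 57 × 2.54 = 144.78 cm.
Mifflin-St Jeor (female): BMR = 10(89.0909) + 6.25(144.78) − 5(45) − 161 = 890.9091 + 904.875 − 225 − 161 = 1409.7841 kcal/day.

1410 kcal/day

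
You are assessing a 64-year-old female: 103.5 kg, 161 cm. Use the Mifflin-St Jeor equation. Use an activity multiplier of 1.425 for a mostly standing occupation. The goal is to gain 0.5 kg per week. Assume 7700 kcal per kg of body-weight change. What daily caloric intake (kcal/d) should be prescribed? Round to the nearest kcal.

2773 kcal/d

Mifflin-St Jeor (female): BMR = 10(103.5) + 6.25(161) − 5(64) − 161 = 1035 + 1006.25 − 320 − 161 = 1560.25 kcal/day.
TEE = 1560.25 × 1.425 = 2223.3563 kcal/day.
Required daily surplus = 0.5 × 7700 ÷ 7 = 550 kcal/day.
Target intake = 2223.3563 + 550 = 2773.3563 kcal/day.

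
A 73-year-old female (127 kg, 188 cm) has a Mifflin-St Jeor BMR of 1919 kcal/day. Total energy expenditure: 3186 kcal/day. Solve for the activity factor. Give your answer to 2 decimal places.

1.66

Activity factor = TEE ÷ BMR = 3186 ÷ 1919 = 1.66.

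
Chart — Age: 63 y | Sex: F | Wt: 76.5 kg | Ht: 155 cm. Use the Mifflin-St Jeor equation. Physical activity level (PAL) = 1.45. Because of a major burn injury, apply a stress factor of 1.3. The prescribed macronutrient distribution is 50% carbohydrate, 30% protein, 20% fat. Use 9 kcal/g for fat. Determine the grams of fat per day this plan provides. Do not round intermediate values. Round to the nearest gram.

53 g/day

Mifflin-St Jeor (female): BMR = 10(76.5) + 6.25(155) − 5(63) − 161 = 765 + 968.75 − 315 − 161 = 1257.75 kcal/day.
TEE = 1257.75 × 1.45 = 1823.7375 kcal/day.
With stress factor 1.3: 1823.7375 × 1.3 = 2370.8588 kcal/day.
Fat energy = 20% × 2370.8588 = 474.1718 kcal.
Fat = 474.1718 ÷ 9 kcal/g = 52.6858 g.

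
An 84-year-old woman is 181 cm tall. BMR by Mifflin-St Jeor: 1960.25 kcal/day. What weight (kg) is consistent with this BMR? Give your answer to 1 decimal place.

141.0 kg

1960.25 = 10·W + 6.25(181) − 5(84) − 161
10·W = 1960.25 − 550.25 = 1410, so W = 141 kg.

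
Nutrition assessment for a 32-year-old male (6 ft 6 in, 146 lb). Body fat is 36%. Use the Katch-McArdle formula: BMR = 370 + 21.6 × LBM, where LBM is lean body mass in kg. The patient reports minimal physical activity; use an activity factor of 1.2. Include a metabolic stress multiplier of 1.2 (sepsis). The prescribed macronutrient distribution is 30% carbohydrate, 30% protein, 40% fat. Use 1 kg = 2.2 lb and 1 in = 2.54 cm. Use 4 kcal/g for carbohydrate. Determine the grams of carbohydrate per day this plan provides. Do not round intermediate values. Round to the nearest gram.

Convert to metric: weight = 146 ÷ 2.2 = 66.3636 kg; height = (6×12 + 6) × 2.54 = 78 × 2.54 = 198.12 cm.
LBM = 66.3636 × (1 − 0.36) = 42.4727 kg. Katch-McArdle: BMR = 370 + 21.6 × 42.4727 = 1287.4109 kcal/day.
TEE = 1287.4109 × 1.2 = 1544.8931 kcal/day.
With stress factor 1.2: 1544.8931 × 1.2 = 1853.8717 kcal/day.
Carbohydrate energy = 30% × 1853.8717 = 556.1615 kcal.
Carbohydrate = 556.1615 ÷ 4 kcal/g = 139.0404 g.

139 g/day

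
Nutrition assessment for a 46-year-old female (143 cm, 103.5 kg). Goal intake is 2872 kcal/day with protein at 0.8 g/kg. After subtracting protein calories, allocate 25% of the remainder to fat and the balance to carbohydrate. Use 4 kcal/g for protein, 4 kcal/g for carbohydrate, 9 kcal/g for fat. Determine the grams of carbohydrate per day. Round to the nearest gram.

Protein = 0.8 × 103.5 = 82.8 g → 82.8 × 4 = 331.2 kcal.
Non-protein calories = 2872 − 331.2 = 2540.8 kcal.
Fat: 25% × 2540.8 = 635.2 kcal; carbohydrate: 1905.6 kcal.
Carbohydrate: 1905.6 kcal ÷ 4 kcal/g = 476.4 g.

476 g/day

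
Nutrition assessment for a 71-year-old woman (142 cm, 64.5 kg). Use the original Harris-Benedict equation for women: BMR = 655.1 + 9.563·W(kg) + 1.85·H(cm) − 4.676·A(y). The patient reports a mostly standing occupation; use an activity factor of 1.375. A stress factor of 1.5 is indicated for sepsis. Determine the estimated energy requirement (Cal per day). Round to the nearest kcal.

Harris-Benedict: BMR = 655.1 + 9.563(64.5) + 1.85(142) − 4.676(71) = 1202.6175 kcal/day.
TEE = BMR × activity factor = 1202.6175 × 1.375 = 1653.5991 kcal/day.
Apply stress factor: 1653.5991 × 1.5 = 2480.3986 kcal/day.

2480 Cal per day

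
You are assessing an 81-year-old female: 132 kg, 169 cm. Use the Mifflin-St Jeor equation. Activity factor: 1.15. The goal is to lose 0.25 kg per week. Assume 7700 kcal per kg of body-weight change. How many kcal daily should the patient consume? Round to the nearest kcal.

1807 kcal daily

Mifflin-St Jeor (female): BMR = 10(132) + 6.25(169) − 5(81) − 161 = 1320 + 1056.25 − 405 − 161 = 1810.25 kcal/day.
TEE = 1810.25 × 1.15 = 2081.7875 kcal/day.
Required daily deficit = 0.25 × 7700 ÷ 7 = 275 kcal/day.
Target intake = 2081.7875 − 275 = 1806.7875 kcal/day.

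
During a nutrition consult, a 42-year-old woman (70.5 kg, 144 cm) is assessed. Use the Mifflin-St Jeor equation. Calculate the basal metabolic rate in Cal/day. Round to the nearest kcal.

Mifflin-St Jeor (female): BMR = 10(70.5) + 6.25(144) − 5(42) − 161 = 705 + 900 − 210 − 161 = 1234 kcal/day.

1234 Cal/day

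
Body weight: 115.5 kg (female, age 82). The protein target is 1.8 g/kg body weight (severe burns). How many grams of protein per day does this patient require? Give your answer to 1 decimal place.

Protein = 1.8 g/kg × 115.5 kg = 207.9 g/day.

207.9 g/day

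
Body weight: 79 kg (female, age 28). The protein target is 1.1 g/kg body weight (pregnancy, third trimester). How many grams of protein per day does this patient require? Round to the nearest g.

Protein = 1.1 g/kg × 79 kg = 86.9 g/day.

87 g/day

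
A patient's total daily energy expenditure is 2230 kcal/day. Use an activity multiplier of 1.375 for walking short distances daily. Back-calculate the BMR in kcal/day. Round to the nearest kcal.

BMR = TEE ÷ activity factor = 2230 ÷ 1.375 = 1621.8182 kcal/day.

1622 kcal/day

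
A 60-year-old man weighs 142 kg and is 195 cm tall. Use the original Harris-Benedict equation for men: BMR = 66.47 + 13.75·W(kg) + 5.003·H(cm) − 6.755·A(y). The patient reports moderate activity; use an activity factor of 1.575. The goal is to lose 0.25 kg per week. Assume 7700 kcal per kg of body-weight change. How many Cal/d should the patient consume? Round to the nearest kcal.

Harris-Benedict: BMR = 66.47 + 13.75(142) + 5.003(195) − 6.755(60) = 2589.255 kcal/day.
TEE = 2589.255 × 1.575 = 4078.0766 kcal/day.
Required daily deficit = 0.25 × 7700 ÷ 7 = 275 kcal/day.
Target intake = 4078.0766 − 275 = 3803.0766 kcal/day.

3803 Cal/d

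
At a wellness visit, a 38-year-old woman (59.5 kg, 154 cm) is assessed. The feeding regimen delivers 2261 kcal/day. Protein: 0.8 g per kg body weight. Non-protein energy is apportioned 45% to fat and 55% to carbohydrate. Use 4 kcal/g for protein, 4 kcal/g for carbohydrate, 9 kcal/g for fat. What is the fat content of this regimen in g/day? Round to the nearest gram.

104 g/day

Protein = 0.8 × 59.5 = 47.6 g → 47.6 × 4 = 190.4 kcal.
Non-protein calories = 2261 − 190.4 = 2070.6 kcal.
Fat: 45% × 2070.6 = 931.77 kcal; carbohydrate: 1138.83 kcal.
Fat: 931.77 kcal ÷ 9 kcal/g = 103.53 g.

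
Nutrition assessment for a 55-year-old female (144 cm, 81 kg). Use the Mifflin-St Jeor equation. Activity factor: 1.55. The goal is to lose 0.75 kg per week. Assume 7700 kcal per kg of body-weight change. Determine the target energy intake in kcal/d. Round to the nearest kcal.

Mifflin-St Jeor (female): BMR = 10(81) + 6.25(144) − 5(55) − 161 = 810 + 900 − 275 − 161 = 1274 kcal/day.
TEE = 1274 × 1.55 = 1974.7 kcal/day.
Required daily deficit = 0.75 × 7700 ÷ 7 = 825 kcal/day.
Target intake = 1974.7 − 825 = 1149.7 kcal/day.

1150 kcal/d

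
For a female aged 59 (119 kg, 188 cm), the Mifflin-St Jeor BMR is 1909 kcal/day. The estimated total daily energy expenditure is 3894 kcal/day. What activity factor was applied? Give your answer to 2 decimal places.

2.04

Activity factor = TEE ÷ BMR = 3894 ÷ 1909 = 2.04.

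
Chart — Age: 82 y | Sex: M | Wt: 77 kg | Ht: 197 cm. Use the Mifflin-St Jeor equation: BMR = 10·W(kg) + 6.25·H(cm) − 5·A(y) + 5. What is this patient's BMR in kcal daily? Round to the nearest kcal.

1596 kcal daily

Mifflin-St Jeor (male): BMR = 10(77) + 6.25(197) − 5(82) + 5 = 770 + 1231.25 − 410 + 5 = 1596.25 kcal/day.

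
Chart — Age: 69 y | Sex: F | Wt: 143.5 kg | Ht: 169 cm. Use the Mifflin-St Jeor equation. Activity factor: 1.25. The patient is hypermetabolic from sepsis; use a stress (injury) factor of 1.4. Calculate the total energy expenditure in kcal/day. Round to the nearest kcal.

3474 kcal/day

Mifflin-St Jeor (female): BMR = 10(143.5) + 6.25(169) − 5(69) − 161 = 1435 + 1056.25 − 345 − 161 = 1985.25 kcal/day.
TEE = BMR × activity factor = 1985.25 × 1.25 = 2481.5625 kcal/day.
Apply stress factor: 2481.5625 × 1.4 = 3474.1875 kcal/day.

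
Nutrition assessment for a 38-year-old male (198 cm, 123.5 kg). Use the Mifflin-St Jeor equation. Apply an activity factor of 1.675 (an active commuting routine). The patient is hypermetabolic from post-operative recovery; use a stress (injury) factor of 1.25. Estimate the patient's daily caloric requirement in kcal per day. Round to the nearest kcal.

4789 kcal per day

Mifflin-St Jeor (male): BMR = 10(123.5) + 6.25(198) − 5(38) + 5 = 1235 + 1237.5 − 190 + 5 = 2287.5 kcal/day.
TEE = BMR × activity factor = 2287.5 × 1.675 = 3831.5625 kcal/day.
Apply stress factor: 3831.5625 × 1.25 = 4789.4531 kcal/day.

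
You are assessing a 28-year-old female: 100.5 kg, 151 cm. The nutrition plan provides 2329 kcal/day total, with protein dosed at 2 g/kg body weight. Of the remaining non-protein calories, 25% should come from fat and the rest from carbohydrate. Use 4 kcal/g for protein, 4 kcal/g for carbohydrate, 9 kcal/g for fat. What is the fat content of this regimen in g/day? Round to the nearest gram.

Protein = 2 × 100.5 = 201 g → 201 × 4 = 804 kcal.
Non-protein calories = 2329 − 804 = 1525 kcal.
Fat: 25% × 1525 = 381.25 kcal; carbohydrate: 1143.75 kcal.
Fat: 381.25 kcal ÷ 9 kcal/g = 42.3611 g.

42 g/day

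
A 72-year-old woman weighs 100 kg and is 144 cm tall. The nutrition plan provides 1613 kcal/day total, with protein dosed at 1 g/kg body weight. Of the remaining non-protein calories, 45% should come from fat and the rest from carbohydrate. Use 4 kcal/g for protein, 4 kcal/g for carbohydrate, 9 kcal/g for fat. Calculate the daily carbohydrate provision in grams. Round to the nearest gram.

167 g/day

Protein = 1 × 100 = 100 g → 100 × 4 = 400 kcal.
Non-protein calories = 1613 − 400 = 1213 kcal.
Fat: 45% × 1213 = 545.85 kcal; carbohydrate: 667.15 kcal.
Carbohydrate: 667.15 kcal ÷ 4 kcal/g = 166.7875 g.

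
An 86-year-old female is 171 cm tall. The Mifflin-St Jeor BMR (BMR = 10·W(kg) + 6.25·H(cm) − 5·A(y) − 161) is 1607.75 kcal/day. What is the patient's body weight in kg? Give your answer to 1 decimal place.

113.0 kg

1607.75 = 10·W + 6.25(171) − 5(86) − 161
10·W = 1607.75 − 477.75 = 1130, so W = 113 kg.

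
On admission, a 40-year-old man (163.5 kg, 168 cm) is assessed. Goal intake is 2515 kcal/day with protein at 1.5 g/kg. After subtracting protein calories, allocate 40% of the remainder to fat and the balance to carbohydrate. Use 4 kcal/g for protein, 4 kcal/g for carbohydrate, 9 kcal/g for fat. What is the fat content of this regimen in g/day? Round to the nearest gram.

68 g/day

Protein = 1.5 × 163.5 = 245.25 g → 245.25 × 4 = 981 kcal.
Non-protein calories = 2515 − 981 = 1534 kcal.
Fat: 40% × 1534 = 613.6 kcal; carbohydrate: 920.4 kcal.
Fat: 613.6 kcal ÷ 9 kcal/g = 68.1778 g.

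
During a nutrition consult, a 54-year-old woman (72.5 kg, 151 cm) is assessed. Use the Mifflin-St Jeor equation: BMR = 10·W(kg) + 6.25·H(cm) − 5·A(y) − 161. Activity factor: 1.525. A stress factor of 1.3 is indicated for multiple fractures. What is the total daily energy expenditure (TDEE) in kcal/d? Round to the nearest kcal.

2454 kcal/d

Mifflin-St Jeor (female): BMR = 10(72.5) + 6.25(151) − 5(54) − 161 = 725 + 943.75 − 270 − 161 = 1237.75 kcal/day.
TEE = BMR × activity factor = 1237.75 × 1.525 = 1887.5688 kcal/day.
Apply stress factor: 1887.5688 × 1.3 = 2453.8394 kcal/day.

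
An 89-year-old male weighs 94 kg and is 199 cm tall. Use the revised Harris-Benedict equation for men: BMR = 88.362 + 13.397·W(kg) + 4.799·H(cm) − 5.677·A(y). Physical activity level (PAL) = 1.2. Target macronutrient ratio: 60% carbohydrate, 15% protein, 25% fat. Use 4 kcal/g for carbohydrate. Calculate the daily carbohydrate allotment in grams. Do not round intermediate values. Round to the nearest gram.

324 g/day

Harris-Benedict: BMR = 88.362 + 13.397(94) + 4.799(199) − 5.677(89) = 1797.428 kcal/day.
TEE = 1797.428 × 1.2 = 2156.9136 kcal/day.
Carbohydrate energy = 60% × 2156.9136 = 1294.1482 kcal.
Carbohydrate = 1294.1482 ÷ 4 kcal/g = 323.537 g.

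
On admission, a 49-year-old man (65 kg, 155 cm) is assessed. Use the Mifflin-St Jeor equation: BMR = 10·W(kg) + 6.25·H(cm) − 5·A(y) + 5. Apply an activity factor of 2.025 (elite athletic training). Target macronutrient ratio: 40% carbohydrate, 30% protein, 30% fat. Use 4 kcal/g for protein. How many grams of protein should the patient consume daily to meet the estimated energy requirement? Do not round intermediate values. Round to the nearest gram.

209 g/day

Mifflin-St Jeor (male): BMR = 10(65) + 6.25(155) − 5(49) + 5 = 650 + 968.75 − 245 + 5 = 1378.75 kcal/day.
TEE = 1378.75 × 2.025 = 2791.9688 kcal/day.
Protein energy = 30% × 2791.9688 = 837.5906 kcal.
Protein = 837.5906 ÷ 4 kcal/g = 209.3977 g.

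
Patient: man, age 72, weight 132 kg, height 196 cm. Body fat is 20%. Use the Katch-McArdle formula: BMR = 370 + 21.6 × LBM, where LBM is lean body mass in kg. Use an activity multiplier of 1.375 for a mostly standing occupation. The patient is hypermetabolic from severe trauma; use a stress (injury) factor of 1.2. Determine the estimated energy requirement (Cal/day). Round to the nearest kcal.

LBM = 132 × (1 − 0.2) = 105.6 kg. Katch-McArdle: BMR = 370 + 21.6 × 105.6 = 2650.96 kcal/day.
TEE = BMR × activity factor = 2650.96 × 1.375 = 3645.07 kcal/day.
Apply stress factor: 3645.07 × 1.2 = 4374.084 kcal/day.

4374 Cal/day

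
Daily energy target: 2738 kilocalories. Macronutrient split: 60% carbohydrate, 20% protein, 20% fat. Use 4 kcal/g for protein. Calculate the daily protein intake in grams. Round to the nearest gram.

137 g/day

Protein energy = 20% × 2738 = 547.6 kcal.
At 4 kcal/g: 547.6 ÷ 4 = 136.9 g.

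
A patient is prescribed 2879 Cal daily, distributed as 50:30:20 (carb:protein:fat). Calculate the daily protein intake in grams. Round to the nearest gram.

Protein energy = 30% × 2879 = 863.7 kcal.
At 4 kcal/g: 863.7 ÷ 4 = 215.925 g.

216 g/day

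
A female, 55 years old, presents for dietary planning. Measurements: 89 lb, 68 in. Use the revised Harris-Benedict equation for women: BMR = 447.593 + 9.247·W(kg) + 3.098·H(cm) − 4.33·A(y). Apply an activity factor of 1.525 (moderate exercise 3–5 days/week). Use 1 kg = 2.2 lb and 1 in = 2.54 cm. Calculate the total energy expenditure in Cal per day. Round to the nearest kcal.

Convert to metric: weight = 89 ÷ 2.2 = 40.4545 kg; height = 68 × 2.54 = 172.72 cm.
Harris-Benedict: BMR = 447.593 + 9.247(40.4545) + 3.098(172.72) − 4.33(55) = 1118.6127 kcal/day.
TEE = BMR × activity factor = 1118.6127 × 1.525 = 1705.8844 kcal/day.

1706 Cal per day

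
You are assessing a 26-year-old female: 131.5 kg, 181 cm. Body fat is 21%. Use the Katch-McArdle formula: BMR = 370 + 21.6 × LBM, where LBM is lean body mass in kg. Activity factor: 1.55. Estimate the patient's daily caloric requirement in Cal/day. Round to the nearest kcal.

LBM = 131.5 × (1 − 0.21) = 103.885 kg. Katch-McArdle: BMR = 370 + 21.6 × 103.885 = 2613.916 kcal/day.
TEE = BMR × activity factor = 2613.916 × 1.55 = 4051.5698 kcal/day.

4052 Cal/day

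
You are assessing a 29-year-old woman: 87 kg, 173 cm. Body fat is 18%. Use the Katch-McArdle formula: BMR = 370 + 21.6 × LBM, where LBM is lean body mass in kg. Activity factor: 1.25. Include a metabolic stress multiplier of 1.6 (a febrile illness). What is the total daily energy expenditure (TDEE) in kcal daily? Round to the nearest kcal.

LBM = 87 × (1 − 0.18) = 71.34 kg. Katch-McArdle: BMR = 370 + 21.6 × 71.34 = 1910.944 kcal/day.
TEE = BMR × activity factor = 1910.944 × 1.25 = 2388.68 kcal/day.
Apply stress factor: 2388.68 × 1.6 = 3821.888 kcal/day.

3822 kcal daily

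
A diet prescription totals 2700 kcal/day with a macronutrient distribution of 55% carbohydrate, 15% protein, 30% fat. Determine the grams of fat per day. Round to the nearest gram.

Fat energy = 30% × 2700 = 810 kcal.
At 9 kcal/g: 810 ÷ 9 = 90 g.

90 g/day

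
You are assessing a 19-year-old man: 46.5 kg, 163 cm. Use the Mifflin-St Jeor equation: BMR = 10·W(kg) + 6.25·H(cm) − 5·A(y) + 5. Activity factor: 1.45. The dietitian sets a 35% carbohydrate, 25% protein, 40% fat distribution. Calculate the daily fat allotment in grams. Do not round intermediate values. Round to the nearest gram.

Mifflin-St Jeor (male): BMR = 10(46.5) + 6.25(163) − 5(19) + 5 = 465 + 1018.75 − 95 + 5 = 1393.75 kcal/day.
TEE = 1393.75 × 1.45 = 2020.9375 kcal/day.
Fat energy = 40% × 2020.9375 = 808.375 kcal.
Fat = 808.375 ÷ 9 kcal/g = 89.8194 g.

90 g/day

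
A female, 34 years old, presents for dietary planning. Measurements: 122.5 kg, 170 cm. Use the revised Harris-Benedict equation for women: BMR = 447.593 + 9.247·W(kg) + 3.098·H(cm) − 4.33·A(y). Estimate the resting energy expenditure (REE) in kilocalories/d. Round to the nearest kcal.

Harris-Benedict: BMR = 447.593 + 9.247(122.5) + 3.098(170) − 4.33(34) = 1959.7905 kcal/day.

1960 kilocalories/d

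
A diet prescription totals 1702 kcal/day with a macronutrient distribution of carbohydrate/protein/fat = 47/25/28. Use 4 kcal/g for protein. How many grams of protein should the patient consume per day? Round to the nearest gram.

Protein energy = 25% × 1702 = 425.5 kcal.
At 4 kcal/g: 425.5 ÷ 4 = 106.375 g.

106 g/day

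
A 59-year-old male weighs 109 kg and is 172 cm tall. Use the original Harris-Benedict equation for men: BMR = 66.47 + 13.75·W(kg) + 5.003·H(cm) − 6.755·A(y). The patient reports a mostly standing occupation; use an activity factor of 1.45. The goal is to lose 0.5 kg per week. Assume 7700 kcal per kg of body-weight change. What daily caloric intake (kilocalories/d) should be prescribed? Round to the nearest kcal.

Harris-Benedict: BMR = 66.47 + 13.75(109) + 5.003(172) − 6.755(59) = 2027.191 kcal/day.
TEE = 2027.191 × 1.45 = 2939.427 kcal/day.
Required daily deficit = 0.5 × 7700 ÷ 7 = 550 kcal/day.
Target intake = 2939.427 − 550 = 2389.427 kcal/day.

2389 kilocalories/d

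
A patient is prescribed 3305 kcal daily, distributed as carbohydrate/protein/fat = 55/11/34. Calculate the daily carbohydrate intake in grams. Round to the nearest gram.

Carbohydrate energy = 55% × 3305 = 1817.75 kcal.
At 4 kcal/g: 1817.75 ÷ 4 = 454.4375 g.

454 g/day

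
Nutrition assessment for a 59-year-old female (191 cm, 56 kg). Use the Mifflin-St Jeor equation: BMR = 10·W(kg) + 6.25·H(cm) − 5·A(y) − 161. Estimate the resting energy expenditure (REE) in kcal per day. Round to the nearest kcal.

Mifflin-St Jeor (female): BMR = 10(56) + 6.25(191) − 5(59) − 161 = 560 + 1193.75 − 295 − 161 = 1297.75 kcal/day.

1298 kcal per day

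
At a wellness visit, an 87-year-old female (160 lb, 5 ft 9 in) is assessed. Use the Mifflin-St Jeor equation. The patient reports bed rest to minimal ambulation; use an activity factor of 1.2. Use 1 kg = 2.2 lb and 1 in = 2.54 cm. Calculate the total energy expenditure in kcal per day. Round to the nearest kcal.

Convert to metric: weight = 160 ÷ 2.2 = 72.7273 kg; height = (5×12 + 9) × 2.54 = 69 × 2.54 = 175.26 cm.
Mifflin-St Jeor (female): BMR = 10(72.7273) + 6.25(175.26) − 5(87) − 161 = 727.2727 + 1095.375 − 435 − 161 = 1226.6477 kcal/day.
TEE = BMR × activity factor = 1226.6477 × 1.2 = 1471.9773 kcal/day.

1472 kcal per day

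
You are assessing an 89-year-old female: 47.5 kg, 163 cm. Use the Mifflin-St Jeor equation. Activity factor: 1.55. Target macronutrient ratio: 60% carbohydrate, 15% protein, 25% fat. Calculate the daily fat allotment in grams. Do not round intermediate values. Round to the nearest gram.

38 g/day

Mifflin-St Jeor (female): BMR = 10(47.5) + 6.25(163) − 5(89) − 161 = 475 + 1018.75 − 445 − 161 = 887.75 kcal/day.
TEE = 887.75 × 1.55 = 1376.0125 kcal/day.
Fat energy = 25% × 1376.0125 = 344.0031 kcal.
Fat = 344.0031 ÷ 9 kcal/g = 38.2226 g.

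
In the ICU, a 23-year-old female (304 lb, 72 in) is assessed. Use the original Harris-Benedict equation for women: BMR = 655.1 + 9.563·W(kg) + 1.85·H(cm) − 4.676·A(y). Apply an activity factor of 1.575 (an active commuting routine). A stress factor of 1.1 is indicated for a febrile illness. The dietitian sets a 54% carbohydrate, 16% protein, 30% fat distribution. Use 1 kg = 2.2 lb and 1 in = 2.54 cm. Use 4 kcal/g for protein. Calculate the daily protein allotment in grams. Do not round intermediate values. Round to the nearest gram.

153 g/day

Convert to metric: weight = 304 ÷ 2.2 = 138.1818 kg; height = 72 × 2.54 = 182.88 cm.
Harris-Benedict: BMR = 655.1 + 9.563(138.1818) + 1.85(182.88) − 4.676(23) = 2207.3127 kcal/day.
TEE = 2207.3127 × 1.575 = 3476.5175 kcal/day.
With stress factor 1.1: 3476.5175 × 1.1 = 3824.1693 kcal/day.
Protein energy = 16% × 3824.1693 = 611.8671 kcal.
Protein = 611.8671 ÷ 4 kcal/g = 152.9668 g.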